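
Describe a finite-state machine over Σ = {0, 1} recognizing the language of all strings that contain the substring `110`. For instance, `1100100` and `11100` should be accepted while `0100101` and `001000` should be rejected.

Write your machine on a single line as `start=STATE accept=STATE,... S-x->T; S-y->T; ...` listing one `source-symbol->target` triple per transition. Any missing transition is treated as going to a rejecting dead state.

States q0..q2 record the length of the longest prefix of `110` that matches the current input suffix. Reaching q3 means `110` has been seen, and we stay there forever. Accept from q3.
4 states suffice.
        0   1  
>  q0   q0  q1 
   q1   q0  q2 
   q2   q3  q2 
 * q3   q3  q3 
(> = start, * = accepting)

start=q0; accept=q3; q0-0->q0; q0-1->q1; q1-0->q0; q1-1->q2; q2-0->q3; q2-1->q2; q3-0->q3; q3-1->q3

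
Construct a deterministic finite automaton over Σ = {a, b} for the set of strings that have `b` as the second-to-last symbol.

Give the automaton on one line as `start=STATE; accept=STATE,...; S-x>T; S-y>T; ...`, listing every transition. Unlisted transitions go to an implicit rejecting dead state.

Because acceptance depends on a position counted from the end, the machine has to buffer the most recent 2 symbols. Make each state the string of the last up-to-2 symbols read; on input `x` shift the window left and append `x`. Accept when the buffered window has length 2 and begins with `b`.
A 7-state machine:
        a   b  
>  s0   s1  s2 
   s1   s3  s4 
   s2   s5  s6 
   s3   s3  s4 
   s4   s5  s6 
 * s5   s3  s4 
 * s6   s5  s6 
(> = start, * = accepting)

start=s0; accept=s5,s6; s0-a>s1; s0-b>s2; s1-a>s3; s1-b>s4; s2-a>s5; s2-b>s6; s3-a>s3; s3-b>s4; s4-a>s5; s4-b>s6; s5-a>s3; s5-b>s4; s6-a>s5; s6-b>s6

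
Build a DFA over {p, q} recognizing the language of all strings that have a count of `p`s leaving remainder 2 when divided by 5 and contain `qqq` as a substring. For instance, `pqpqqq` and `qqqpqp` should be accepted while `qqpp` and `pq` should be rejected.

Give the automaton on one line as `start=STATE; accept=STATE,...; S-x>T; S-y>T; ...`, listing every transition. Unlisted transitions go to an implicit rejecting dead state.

start=s0; accept=s16; s0-p>s1; s0-q>s2; s1-p>s3; s1-q>s4; s2-p>s1; s2-q>s5; s3-p>s6; s3-q>s7; s4-p>s3; s4-q>s8; s5-p>s1; s5-q>s9; s6-p>s10; s6-q>s11; s7-p>s6; s7-q>s12; s8-p>s3; s8-q>s13; s9-p>s13; s9-q>s9; s10-p>s0; s10-q>s14; s11-p>s10; s11-q>s15; s12-p>s6; s12-q>s16; s13-p>s16; s13-q>s13; s14-p>s0; s14-q>s17; s15-p>s10; s15-q>s18; s16-p>s18; s16-q>s16; s17-p>s0; s17-q>s19; s18-p>s19; s18-q>s18; s19-p>s9; s19-q>s19

Run two small machines in parallel and take their product. One (5 states) tracks the count of `p`s modulo 5; the other (4 states) tracks whether and how much of `qqq` has been seen. Each combined state is a pair, one component from each; accept when both components accept.
          p    q  
>  s0     s1   s2 
   s1     s3   s4 
   s2     s1   s5 
   s3     s6   s7 
   s4     s3   s8 
   s5     s1   s9 
   s6    s10  s11 
   s7     s6  s12 
   s8     s3  s13 
   s9    s13   s9 
   s10    s0  s14 
   s11   s10  s15 
   s12    s6  s16 
   s13   s16  s13 
   s14    s0  s17 
   s15   s10  s18 
 * s16   s18  s16 
   s17    s0  s19 
   s18   s19  s18 
   s19    s9  s19 
(> = start, * = accepting)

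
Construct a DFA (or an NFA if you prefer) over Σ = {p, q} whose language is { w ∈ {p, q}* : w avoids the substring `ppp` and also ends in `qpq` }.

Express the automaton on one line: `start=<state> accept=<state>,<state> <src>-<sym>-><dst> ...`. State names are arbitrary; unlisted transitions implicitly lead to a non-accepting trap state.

Build one automaton per condition and run them in lockstep. The first has 4 states tracking partial matches of the forbidden pattern `ppp`; the second has 4 states tracking how much of the suffix `qpq` has currently been matched. A product state is a pair (one from each), accepting exactly when both do. After merging equivalent states the machine shrinks.
With 7 states:
        p   q  
>  s0   s1  s2 
   s1   s3  s2 
   s2   s4  s2 
   s3   s5  s2 
   s4   s3  s6 
   s5   s5  s5 
 * s6   s4  s2 
(> = start, * = accepting)

start=s0 accept=s6 s0-p->s1 s0-q->s2 s1-p->s3 s1-q->s2 s2-p->s4 s2-q->s2 s3-p->s5 s3-q->s2 s4-p->s3 s4-q->s6 s5-p->s5 s5-q->s5 s6-p->s4 s6-q->s2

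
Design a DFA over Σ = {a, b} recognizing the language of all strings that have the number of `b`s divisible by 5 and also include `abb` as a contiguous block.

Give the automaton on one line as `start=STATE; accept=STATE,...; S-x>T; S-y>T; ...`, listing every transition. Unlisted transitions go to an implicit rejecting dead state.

Build one automaton per condition and run them in lockstep. The first has 5 states tracking the count of `b`s modulo 5; the second has 4 states tracking whether and how much of `abb` has been seen. A product state is a pair (one from each), accepting exactly when both do.
With 20 states:
          a    b  
>  S0     S1   S2 
   S1     S1   S3 
   S2     S4   S5 
   S3     S4   S6 
   S4     S4   S7 
   S5     S8   S9 
   S6     S6  S10 
   S7     S8  S10 
   S8     S8  S11 
   S9    S12  S13 
   S10   S10  S14 
   S11   S12  S14 
   S12   S12  S15 
   S13   S16   S0 
   S14   S14  S17 
   S15   S16  S17 
   S16   S16  S18 
 * S17   S17  S19 
   S18    S1  S19 
   S19   S19   S6 
(> = start, * = accepting)

start=S0; accept=S17; S0-a>S1; S0-b>S2; S1-a>S1; S1-b>S3; S2-a>S4; S2-b>S5; S3-a>S4; S3-b>S6; S4-a>S4; S4-b>S7; S5-a>S8; S5-b>S9; S6-a>S6; S6-b>S10; S7-a>S8; S7-b>S10; S8-a>S8; S8-b>S11; S9-a>S12; S9-b>S13; S10-a>S10; S10-b>S14; S11-a>S12; S11-b>S14; S12-a>S12; S12-b>S15; S13-a>S16; S13-b>S0; S14-a>S14; S14-b>S17; S15-a>S16; S15-b>S17; S16-a>S16; S16-b>S18; S17-a>S17; S17-b>S19; S18-a>S1; S18-b>S19; S19-a>S19; S19-b>S6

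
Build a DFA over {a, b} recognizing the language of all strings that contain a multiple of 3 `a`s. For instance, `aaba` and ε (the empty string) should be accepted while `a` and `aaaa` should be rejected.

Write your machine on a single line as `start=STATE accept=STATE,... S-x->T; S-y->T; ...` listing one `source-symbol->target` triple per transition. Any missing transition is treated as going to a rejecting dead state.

start=S0; accept=S0; S0-a->S1; S0-b->S0; S1-a->S2; S1-b->S1; S2-a->S0; S2-b->S2

The only thing that matters is how many `a`s have appeared, reduced mod 3. Use one state per residue: S0 for 0, …, S2 for 2. Reading `a` moves to the next residue; anything else stays put. S0 is accepting.
With 3 states:
        a   b  
>* S0   S1  S0 
   S1   S2  S1 
   S2   S0  S2 
(> = start, * = accepting)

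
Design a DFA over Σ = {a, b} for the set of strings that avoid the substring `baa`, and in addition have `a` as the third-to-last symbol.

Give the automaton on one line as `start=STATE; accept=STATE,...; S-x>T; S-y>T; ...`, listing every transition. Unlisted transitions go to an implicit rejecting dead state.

start=q0; accept=q6,q7,q8,q9; q0-a>q1; q0-b>q2; q1-a>q3; q1-b>q4; q2-a>q5; q2-b>q2; q3-a>q6; q3-b>q7; q4-a>q8; q4-b>q9; q5-a>q10; q5-b>q4; q6-a>q6; q6-b>q7; q7-a>q8; q7-b>q9; q8-a>q10; q8-b>q4; q9-a>q5; q9-b>q2; q10-a>q10; q10-b>q10

Handle the two conditions separately and then intersect. The first has 4 states tracking partial matches of the forbidden pattern `baa`; the second has 15 states tracking the last 3 symbols read. A product state is a pair (one from each), accepting exactly when both do. Equivalent product states are then merged.
11 states suffice.
          a    b  
>  q0     q1   q2 
   q1     q3   q4 
   q2     q5   q2 
   q3     q6   q7 
   q4     q8   q9 
   q5    q10   q4 
 * q6     q6   q7 
 * q7     q8   q9 
 * q8    q10   q4 
 * q9     q5   q2 
   q10   q10  q10 
(> = start, * = accepting)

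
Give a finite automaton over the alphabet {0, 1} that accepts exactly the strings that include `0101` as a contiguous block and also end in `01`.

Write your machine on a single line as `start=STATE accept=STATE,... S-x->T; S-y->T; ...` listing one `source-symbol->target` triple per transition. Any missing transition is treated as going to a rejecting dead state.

Handle the two conditions separately and then intersect. One (5 states) tracks whether and how much of `0101` has been seen; the other (3 states) tracks how much of the suffix `01` has currently been matched. Each combined state is a pair, one component from each; accept when both components accept.
7 states suffice.
       0  1 
>  A   B  A 
   B   B  C 
   C   D  A 
   D   B  E 
 * E   F  G 
   F   F  E 
   G   F  G 
(> = start, * = accepting)

start=A; accept=E; A-0->B; A-1->A; B-0->B; B-1->C; C-0->D; C-1->A; D-0->B; D-1->E; E-0->F; E-1->G; F-0->F; F-1->E; G-0->F; G-1->G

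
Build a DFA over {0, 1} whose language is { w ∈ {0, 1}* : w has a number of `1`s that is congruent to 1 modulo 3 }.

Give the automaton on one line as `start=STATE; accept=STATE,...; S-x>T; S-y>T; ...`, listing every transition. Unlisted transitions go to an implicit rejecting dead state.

Keep the running count of `1`s modulo 3: each `1` advances along the cycle q0 → q1 → q2 → q0 while other symbols loop. Accept at q1.
3 states suffice.
        0   1  
>  q0   q0  q1 
 * q1   q1  q2 
   q2   q2  q0 
(> = start, * = accepting)

start=q0; accept=q1; q0-0>q0; q0-1>q1; q1-0>q1; q1-1>q2; q2-0>q2; q2-1>q0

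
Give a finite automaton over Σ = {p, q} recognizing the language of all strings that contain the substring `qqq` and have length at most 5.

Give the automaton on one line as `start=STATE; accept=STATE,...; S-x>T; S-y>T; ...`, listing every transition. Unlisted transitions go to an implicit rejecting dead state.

start=S0; accept=S9,S13,S17; S0-p>S1; S0-q>S2; S1-p>S3; S1-q>S4; S2-p>S3; S2-q>S5; S3-p>S6; S3-q>S7; S4-p>S6; S4-q>S8; S5-p>S6; S5-q>S9; S6-p>S10; S6-q>S11; S7-p>S10; S7-q>S12; S8-p>S10; S8-q>S13; S9-p>S13; S9-q>S13; S10-p>S14; S10-q>S15; S11-p>S14; S11-q>S16; S12-p>S14; S12-q>S17; S13-p>S17; S13-q>S17; S14-p>S18; S14-q>S19; S15-p>S18; S15-q>S20; S16-p>S18; S16-q>S21; S17-p>S21; S17-q>S21; S18-p>S18; S18-q>S19; S19-p>S18; S19-q>S20; S20-p>S18; S20-q>S21; S21-p>S21; S21-q>S21

Build one automaton per condition and run them in lockstep. The first has 4 states tracking whether and how much of `qqq` has been seen; the second has 7 states tracking the input length, saturating at 6. A product state is a pair (one from each), accepting exactly when both do.
With 22 states:
          p    q  
>  S0     S1   S2 
   S1     S3   S4 
   S2     S3   S5 
   S3     S6   S7 
   S4     S6   S8 
   S5     S6   S9 
   S6    S10  S11 
   S7    S10  S12 
   S8    S10  S13 
 * S9    S13  S13 
   S10   S14  S15 
   S11   S14  S16 
   S12   S14  S17 
 * S13   S17  S17 
   S14   S18  S19 
   S15   S18  S20 
   S16   S18  S21 
 * S17   S21  S21 
   S18   S18  S19 
   S19   S18  S20 
   S20   S18  S21 
   S21   S21  S21 
(> = start, * = accepting)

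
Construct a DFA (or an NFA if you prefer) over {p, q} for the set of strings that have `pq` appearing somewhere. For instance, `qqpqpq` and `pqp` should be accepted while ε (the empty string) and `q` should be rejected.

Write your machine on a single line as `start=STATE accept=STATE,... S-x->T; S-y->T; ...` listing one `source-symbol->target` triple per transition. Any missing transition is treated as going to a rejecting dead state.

start=S0; accept=S2; S0-p->S1; S0-q->S0; S1-p->S1; S1-q->S2; S2-p->S2; S2-q->S2

Track how much of `pq` has been matched so far: state S0 is no progress, S2 is the absorbing accept state reached once `pq` has occurred. Intermediate states record partial matches; on a mismatch, fall back to the longest reusable overlap.
With 3 states:
        p   q  
>  S0   S1  S0 
   S1   S1  S2 
 * S2   S2  S2 
(> = start, * = accepting)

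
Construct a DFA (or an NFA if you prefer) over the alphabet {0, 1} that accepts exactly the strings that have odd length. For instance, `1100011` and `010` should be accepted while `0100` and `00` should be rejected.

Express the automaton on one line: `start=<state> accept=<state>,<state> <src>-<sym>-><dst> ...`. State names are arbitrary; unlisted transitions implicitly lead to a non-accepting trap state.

Count input length modulo 2: every symbol advances one step around the cycle q0 → q1 → q0. Accept at q1.
        0   1  
>  q0   q1  q1 
 * q1   q0  q0 
(> = start, * = accepting)

start=q0 accept=q1 q0-0->q1 q0-1->q1 q1-0->q0 q1-1->q0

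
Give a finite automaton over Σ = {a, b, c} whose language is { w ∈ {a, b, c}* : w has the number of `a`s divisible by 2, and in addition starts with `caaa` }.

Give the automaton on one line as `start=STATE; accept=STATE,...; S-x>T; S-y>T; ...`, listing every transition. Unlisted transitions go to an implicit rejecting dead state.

start=S0; accept=S6; S0-a>S1; S0-b>S1; S0-c>S2; S1-a>S1; S1-b>S1; S1-c>S1; S2-a>S3; S2-b>S1; S2-c>S1; S3-a>S4; S3-b>S1; S3-c>S1; S4-a>S5; S4-b>S1; S4-c>S1; S5-a>S6; S5-b>S5; S5-c>S5; S6-a>S5; S6-b>S6; S6-c>S6

Build one automaton per condition and run them in lockstep. The first has 2 states tracking the count of `a`s modulo 2; the second has 6 states tracking whether the input so far still matches the prefix `caaa`. A product state is a pair (one from each), accepting exactly when both do. Minimizing collapses redundant product states.
A 7-state machine:
        a   b   c  
>  S0   S1  S1  S2 
   S1   S1  S1  S1 
   S2   S3  S1  S1 
   S3   S4  S1  S1 
   S4   S5  S1  S1 
   S5   S6  S5  S5 
 * S6   S5  S6  S6 
(> = start, * = accepting)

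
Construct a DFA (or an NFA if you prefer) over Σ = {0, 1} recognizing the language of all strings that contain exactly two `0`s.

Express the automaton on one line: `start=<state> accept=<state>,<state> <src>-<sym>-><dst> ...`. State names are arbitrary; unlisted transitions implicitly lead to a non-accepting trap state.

start=S0 accept=S2 S0-0->S1 S0-1->S0 S1-0->S2 S1-1->S1 S2-0->S3 S2-1->S2 S3-0->S3 S3-1->S3

Only the number of `0`s matters, and only up to 3. Make a chain S0 → S1 → S2 → S3 advanced by each `0` (with S3 absorbing); every other symbol self-loops. The accepting set is {S2}.
With 4 states:
        0   1  
>  S0   S1  S0 
   S1   S2  S1 
 * S2   S3  S2 
   S3   S3  S3 
(> = start, * = accepting)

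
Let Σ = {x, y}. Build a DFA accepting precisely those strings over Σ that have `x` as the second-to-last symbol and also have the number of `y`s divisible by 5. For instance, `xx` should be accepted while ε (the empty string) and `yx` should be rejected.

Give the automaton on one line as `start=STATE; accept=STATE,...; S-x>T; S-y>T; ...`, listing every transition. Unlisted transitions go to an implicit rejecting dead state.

start=S0; accept=S3,S8; S0-x>S1; S0-y>S2; S1-x>S3; S1-y>S2; S2-x>S2; S2-y>S4; S3-x>S3; S3-y>S2; S4-x>S4; S4-y>S5; S5-x>S5; S5-y>S6; S6-x>S7; S6-y>S0; S7-x>S7; S7-y>S8; S8-x>S1; S8-y>S2

Run two small machines in parallel and take their product. One (7 states) tracks the last 2 symbols read; the other (5 states) tracks the count of `y`s modulo 5. Each combined state is a pair, one component from each; accept when both components accept. Equivalent product states are then merged.
9 states suffice.
        x   y  
>  S0   S1  S2 
   S1   S3  S2 
   S2   S2  S4 
 * S3   S3  S2 
   S4   S4  S5 
   S5   S5  S6 
   S6   S7  S0 
   S7   S7  S8 
 * S8   S1  S2 
(> = start, * = accepting)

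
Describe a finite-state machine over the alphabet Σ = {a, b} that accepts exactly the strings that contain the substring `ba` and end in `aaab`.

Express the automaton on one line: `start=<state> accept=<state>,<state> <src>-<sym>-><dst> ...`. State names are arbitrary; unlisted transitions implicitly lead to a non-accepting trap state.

start=S0 accept=S10 S0-a->S1 S0-b->S2 S1-a->S3 S1-b->S2 S2-a->S4 S2-b->S2 S3-a->S5 S3-b->S2 S4-a->S6 S4-b->S7 S5-a->S5 S5-b->S8 S6-a->S9 S6-b->S7 S7-a->S4 S7-b->S7 S8-a->S4 S8-b->S2 S9-a->S9 S9-b->S10 S10-a->S4 S10-b->S7

Handle the two conditions separately and then intersect. The first has 3 states tracking whether and how much of `ba` has been seen; the second has 5 states tracking how much of the suffix `aaab` has currently been matched. A product state is a pair (one from each), accepting exactly when both do.
          a    b  
>  S0     S1   S2 
   S1     S3   S2 
   S2     S4   S2 
   S3     S5   S2 
   S4     S6   S7 
   S5     S5   S8 
   S6     S9   S7 
   S7     S4   S7 
   S8     S4   S2 
   S9     S9  S10 
 * S10    S4   S7 
(> = start, * = accepting)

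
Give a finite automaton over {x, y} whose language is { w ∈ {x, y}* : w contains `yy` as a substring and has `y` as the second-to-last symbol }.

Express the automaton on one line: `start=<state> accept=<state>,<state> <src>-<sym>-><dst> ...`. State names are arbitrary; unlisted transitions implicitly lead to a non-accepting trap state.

Build one automaton per condition and run them in lockstep. One (3 states) tracks whether and how much of `yy` has been seen; the other (7 states) tracks the last 2 symbols read. Each combined state is a pair, one component from each; accept when both components accept. After merging equivalent states the machine shrinks.
       x  y 
>  A   A  B 
   B   A  C 
 * C   D  C 
 * D   E  F 
   E   E  F 
   F   D  C 
(> = start, * = accepting)

start=A accept=C,D A-x->A A-y->B B-x->A B-y->C C-x->D C-y->C D-x->E D-y->F E-x->E E-y->F F-x->D F-y->C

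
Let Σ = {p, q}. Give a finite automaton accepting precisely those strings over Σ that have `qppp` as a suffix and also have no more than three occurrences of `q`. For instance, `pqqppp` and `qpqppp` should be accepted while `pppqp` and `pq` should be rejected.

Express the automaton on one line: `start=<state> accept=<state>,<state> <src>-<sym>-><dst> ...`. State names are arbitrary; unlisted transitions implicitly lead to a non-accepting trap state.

Handle the two conditions separately and then intersect. The first has 5 states tracking how much of the suffix `qppp` has currently been matched; the second has 5 states tracking the count of `q`s, saturating at 4. A product state is a pair (one from each), accepting exactly when both do. Equivalent product states are then merged.
A 16-state machine:
          p    q  
>  s0     s0   s1 
   s1     s2   s3 
   s2     s4   s3 
   s3     s5   s6 
   s4     s7   s3 
   s5     s8   s6 
   s6     s9  s10 
 * s7    s11   s3 
   s8    s12   s6 
   s9    s13  s10 
   s10   s10  s10 
   s11   s11   s3 
 * s12   s14   s6 
   s13   s15  s10 
   s14   s14   s6 
 * s15   s10  s10 
(> = start, * = accepting)

start=s0 accept=s7,s12,s15 s0-p->s0 s0-q->s1 s1-p->s2 s1-q->s3 s2-p->s4 s2-q->s3 s3-p->s5 s3-q->s6 s4-p->s7 s4-q->s3 s5-p->s8 s5-q->s6 s6-p->s9 s6-q->s10 s7-p->s11 s7-q->s3 s8-p->s12 s8-q->s6 s9-p->s13 s9-q->s10 s10-p->s10 s10-q->s10 s11-p->s11 s11-q->s3 s12-p->s14 s12-q->s6 s13-p->s15 s13-q->s10 s14-p->s14 s14-q->s6 s15-p->s10 s15-q->s10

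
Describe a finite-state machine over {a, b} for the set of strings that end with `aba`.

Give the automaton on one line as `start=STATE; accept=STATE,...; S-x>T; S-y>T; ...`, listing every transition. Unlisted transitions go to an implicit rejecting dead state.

Remember how much of `aba` the current input suffix matches. State S0 means no match yet; S1 means the last symbol is `a`; S2 means the last 2 symbols are `ab`; S3 means the last 3 symbols are `aba`. Only S3 accepts. On a mismatch, fall back to the longest proper suffix that is still a prefix of `aba`.
        a   b  
>  S0   S1  S0 
   S1   S1  S2 
   S2   S3  S0 
 * S3   S1  S2 
(> = start, * = accepting)

start=S0; accept=S3; S0-a>S1; S0-b>S0; S1-a>S1; S1-b>S2; S2-a>S3; S2-b>S0; S3-a>S1; S3-b>S2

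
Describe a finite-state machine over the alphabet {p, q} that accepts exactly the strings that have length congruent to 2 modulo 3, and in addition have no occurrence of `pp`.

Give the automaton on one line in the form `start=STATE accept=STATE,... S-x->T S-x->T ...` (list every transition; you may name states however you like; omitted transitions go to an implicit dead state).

start=S0 accept=S4,S5 S0-p->S1 S0-q->S2 S1-p->S3 S1-q->S4 S2-p->S5 S2-q->S4 S3-p->S6 S3-q->S6 S4-p->S7 S4-q->S0 S5-p->S6 S5-q->S0 S6-p->S8 S6-q->S8 S7-p->S8 S7-q->S2 S8-p->S3 S8-q->S3

Run two small machines in parallel and take their product. The first has 3 states tracking the input length modulo 3; the second has 3 states tracking partial matches of the forbidden pattern `pp`. A product state is a pair (one from each), accepting exactly when both do.
9 states suffice.
        p   q  
>  S0   S1  S2 
   S1   S3  S4 
   S2   S5  S4 
   S3   S6  S6 
 * S4   S7  S0 
 * S5   S6  S0 
   S6   S8  S8 
   S7   S8  S2 
   S8   S3  S3 
(> = start, * = accepting)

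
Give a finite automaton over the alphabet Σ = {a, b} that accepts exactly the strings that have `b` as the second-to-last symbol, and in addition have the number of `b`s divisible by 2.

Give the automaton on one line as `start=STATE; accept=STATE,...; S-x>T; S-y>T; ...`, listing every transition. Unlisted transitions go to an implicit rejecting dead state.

Handle the two conditions separately and then intersect. One (7 states) tracks the last 2 symbols read; the other (2 states) tracks the count of `b`s modulo 2. Each combined state is a pair, one component from each; accept when both components accept.
11 states suffice.
          a    b  
>  q0     q1   q2 
   q1     q3   q4 
   q2     q5   q6 
   q3     q3   q4 
   q4     q5   q6 
   q5     q7   q8 
 * q6     q9  q10 
   q7     q7   q8 
   q8     q9  q10 
 * q9     q3   q4 
   q10    q5   q6 
(> = start, * = accepting)

start=q0; accept=q6,q9; q0-a>q1; q0-b>q2; q1-a>q3; q1-b>q4; q2-a>q5; q2-b>q6; q3-a>q3; q3-b>q4; q4-a>q5; q4-b>q6; q5-a>q7; q5-b>q8; q6-a>q9; q6-b>q10; q7-a>q7; q7-b>q8; q8-a>q9; q8-b>q10; q9-a>q3; q9-b>q4; q10-a>q5; q10-b>q6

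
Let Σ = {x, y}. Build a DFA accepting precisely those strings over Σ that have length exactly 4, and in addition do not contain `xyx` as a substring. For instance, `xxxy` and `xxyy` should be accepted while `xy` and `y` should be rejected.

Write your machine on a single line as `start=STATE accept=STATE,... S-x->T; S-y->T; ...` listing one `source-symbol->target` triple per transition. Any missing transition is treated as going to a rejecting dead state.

Run two small machines in parallel and take their product. One (6 states) tracks the input length, saturating at 5; the other (4 states) tracks partial matches of the forbidden pattern `xyx`. Each combined state is a pair, one component from each; accept when both components accept. Minimizing collapses redundant product states.
10 states suffice.
       x  y 
>  A   B  C 
   B   D  E 
   C   D  F 
   D   G  H 
   E   I  G 
   F   G  G 
   G   J  J 
   H   I  J 
   I   I  I 
 * J   I  I 
(> = start, * = accepting)

start=A; accept=J; A-x->B; A-y->C; B-x->D; B-y->E; C-x->D; C-y->F; D-x->G; D-y->H; E-x->I; E-y->G; F-x->G; F-y->G; G-x->J; G-y->J; H-x->I; H-y->J; I-x->I; I-y->I; J-x->I; J-y->I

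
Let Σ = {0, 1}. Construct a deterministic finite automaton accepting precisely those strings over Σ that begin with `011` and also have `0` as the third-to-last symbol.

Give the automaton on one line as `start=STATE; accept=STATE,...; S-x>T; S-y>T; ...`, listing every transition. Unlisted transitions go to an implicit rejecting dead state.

start=s0; accept=s4,s9,s10,s11; s0-0>s1; s0-1>s2; s1-0>s2; s1-1>s3; s2-0>s2; s2-1>s2; s3-0>s2; s3-1>s4; s4-0>s5; s4-1>s6; s5-0>s7; s5-1>s8; s6-0>s5; s6-1>s6; s7-0>s9; s7-1>s10; s8-0>s11; s8-1>s4; s9-0>s9; s9-1>s10; s10-0>s11; s10-1>s4; s11-0>s7; s11-1>s8

Build one automaton per condition and run them in lockstep. One (5 states) tracks whether the input so far still matches the prefix `011`; the other (15 states) tracks the last 3 symbols read. Each combined state is a pair, one component from each; accept when both components accept. Equivalent product states are then merged.
A 12-state machine:
          0    1  
>  s0     s1   s2 
   s1     s2   s3 
   s2     s2   s2 
   s3     s2   s4 
 * s4     s5   s6 
   s5     s7   s8 
   s6     s5   s6 
   s7     s9  s10 
   s8    s11   s4 
 * s9     s9  s10 
 * s10   s11   s4 
 * s11    s7   s8 
(> = start, * = accepting)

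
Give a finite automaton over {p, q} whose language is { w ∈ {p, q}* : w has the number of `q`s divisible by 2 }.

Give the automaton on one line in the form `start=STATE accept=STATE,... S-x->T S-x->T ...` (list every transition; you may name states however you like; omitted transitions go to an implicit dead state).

Keep the running count of `q`s modulo 2: each `q` advances along the cycle S0 → S1 → S0 while other symbols loop. Accept at S0.
A 2-state machine:
        p   q  
>* S0   S0  S1 
   S1   S1  S0 
(> = start, * = accepting)

start=S0 accept=S0 S0-p->S0 S0-q->S1 S1-p->S1 S1-q->S0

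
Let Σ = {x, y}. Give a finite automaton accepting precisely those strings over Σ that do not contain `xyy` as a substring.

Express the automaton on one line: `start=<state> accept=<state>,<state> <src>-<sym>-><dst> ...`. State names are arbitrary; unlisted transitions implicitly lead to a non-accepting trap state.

start=q0 accept=q0,q1,q2 q0-x->q1 q0-y->q0 q1-x->q1 q1-y->q2 q2-x->q1 q2-y->q3 q3-x->q3 q3-y->q3

Track partial matches of the forbidden pattern `xyy`. State q3 is a dead state reached once `xyy` has occurred; every other state accepts. q0 means no part of `xyy` is currently matched.
4 states suffice.
        x   y  
>* q0   q1  q0 
 * q1   q1  q2 
 * q2   q1  q3 
   q3   q3  q3 
(> = start, * = accepting)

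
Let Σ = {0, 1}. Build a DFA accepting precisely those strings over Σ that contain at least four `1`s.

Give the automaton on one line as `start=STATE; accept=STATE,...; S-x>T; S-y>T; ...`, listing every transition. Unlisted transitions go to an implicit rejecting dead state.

Only the number of `1`s matters, and only up to 5. Make a chain S0 → S1 → S2 → S3 → S4 → S5 advanced by each `1` (with S5 absorbing); every other symbol self-loops. The accepting set is {S4, S5}.
A 6-state machine:
        0   1  
>  S0   S0  S1 
   S1   S1  S2 
   S2   S2  S3 
   S3   S3  S4 
 * S4   S4  S5 
 * S5   S5  S5 
(> = start, * = accepting)

start=S0; accept=S4,S5; S0-0>S0; S0-1>S1; S1-0>S1; S1-1>S2; S2-0>S2; S2-1>S3; S3-0>S3; S3-1>S4; S4-0>S4; S4-1>S5; S5-0>S5; S5-1>S5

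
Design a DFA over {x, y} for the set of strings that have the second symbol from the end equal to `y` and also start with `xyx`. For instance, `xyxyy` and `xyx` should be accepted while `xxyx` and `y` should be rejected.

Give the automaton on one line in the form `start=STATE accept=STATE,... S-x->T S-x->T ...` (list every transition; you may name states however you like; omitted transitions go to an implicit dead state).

Build one automaton per condition and run them in lockstep. The first has 7 states tracking the last 2 symbols read; the second has 5 states tracking whether the input so far still matches the prefix `xyx`. A product state is a pair (one from each), accepting exactly when both do. Minimizing collapses redundant product states.
With 8 states:
       x  y 
>  A   B  C 
   B   C  D 
   C   C  C 
   D   E  C 
 * E   F  G 
   F   F  G 
   G   E  H 
 * H   E  H 
(> = start, * = accepting)

start=A accept=E,H A-x->B A-y->C B-x->C B-y->D C-x->C C-y->C D-x->E D-y->C E-x->F E-y->G F-x->F F-y->G G-x->E G-y->H H-x->E H-y->H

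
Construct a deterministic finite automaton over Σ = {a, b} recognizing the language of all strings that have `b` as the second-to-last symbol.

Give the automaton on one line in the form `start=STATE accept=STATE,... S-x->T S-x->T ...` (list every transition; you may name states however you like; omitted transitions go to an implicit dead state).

start=s0 accept=s5,s6 s0-a->s1 s0-b->s2 s1-a->s3 s1-b->s4 s2-a->s5 s2-b->s6 s3-a->s3 s3-b->s4 s4-a->s5 s4-b->s6 s5-a->s3 s5-b->s4 s6-a->s5 s6-b->s6

Because acceptance depends on a position counted from the end, the machine has to buffer the most recent 2 symbols. Make each state the string of the last up-to-2 symbols read; on input `x` shift the window left and append `x`. Accept when the buffered window has length 2 and begins with `b`.
With 7 states:
        a   b  
>  s0   s1  s2 
   s1   s3  s4 
   s2   s5  s6 
   s3   s3  s4 
   s4   s5  s6 
 * s5   s3  s4 
 * s6   s5  s6 
(> = start, * = accepting)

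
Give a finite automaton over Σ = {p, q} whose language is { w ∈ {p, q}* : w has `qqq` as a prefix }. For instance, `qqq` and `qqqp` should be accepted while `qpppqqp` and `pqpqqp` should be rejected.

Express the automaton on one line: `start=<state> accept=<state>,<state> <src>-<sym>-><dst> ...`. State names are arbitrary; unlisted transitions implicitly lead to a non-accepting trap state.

start=S0 accept=S3 S0-p->S4 S0-q->S1 S1-p->S4 S1-q->S2 S2-p->S4 S2-q->S3 S3-p->S3 S3-q->S3 S4-p->S4 S4-q->S4

Check the first 3 symbols one by one: S0 through S2 record how many have matched `qqq` so far; any wrong symbol goes to the dead state S4. After all 3 match we enter the accepting sink S3.
        p   q  
>  S0   S4  S1 
   S1   S4  S2 
   S2   S4  S3 
 * S3   S3  S3 
   S4   S4  S4 
(> = start, * = accepting)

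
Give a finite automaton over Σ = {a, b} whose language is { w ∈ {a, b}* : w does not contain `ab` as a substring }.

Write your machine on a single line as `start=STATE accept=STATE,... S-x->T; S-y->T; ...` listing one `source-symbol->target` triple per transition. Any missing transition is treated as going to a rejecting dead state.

start=q0; accept=q0,q1; q0-a->q1; q0-b->q0; q1-a->q1; q1-b->q2; q2-a->q2; q2-b->q2

Track partial matches of the forbidden pattern `ab`. State q2 is a dead state reached once `ab` has occurred; every other state accepts. q0 means no part of `ab` is currently matched.
A 3-state machine:
        a   b  
>* q0   q1  q0 
 * q1   q1  q2 
   q2   q2  q2 
(> = start, * = accepting)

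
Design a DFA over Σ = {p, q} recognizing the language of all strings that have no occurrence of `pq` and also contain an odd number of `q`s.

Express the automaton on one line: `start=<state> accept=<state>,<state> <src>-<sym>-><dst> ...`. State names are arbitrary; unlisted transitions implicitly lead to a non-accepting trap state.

Run two small machines in parallel and take their product. The first has 3 states tracking partial matches of the forbidden pattern `pq`; the second has 2 states tracking the count of `q`s modulo 2. A product state is a pair (one from each), accepting exactly when both do. Equivalent product states are then merged.
        p   q  
>  s0   s1  s2 
   s1   s1  s1 
 * s2   s3  s0 
 * s3   s3  s1 
(> = start, * = accepting)

start=s0 accept=s2,s3 s0-p->s1 s0-q->s2 s1-p->s1 s1-q->s1 s2-p->s3 s2-q->s0 s3-p->s3 s3-q->s1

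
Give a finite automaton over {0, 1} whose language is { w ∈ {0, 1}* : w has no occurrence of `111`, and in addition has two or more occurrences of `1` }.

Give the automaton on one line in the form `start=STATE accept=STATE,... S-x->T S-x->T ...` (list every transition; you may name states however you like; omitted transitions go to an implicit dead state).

Run two small machines in parallel and take their product. One (4 states) tracks partial matches of the forbidden pattern `111`; the other (4 states) tracks the count of `1`s, saturating at 3. Each combined state is a pair, one component from each; accept when both components accept.
10 states suffice.
        0   1  
>  q0   q0  q1 
   q1   q2  q3 
   q2   q2  q4 
 * q3   q5  q6 
 * q4   q5  q7 
 * q5   q5  q8 
   q6   q6  q6 
 * q7   q9  q6 
 * q8   q9  q7 
 * q9   q9  q8 
(> = start, * = accepting)

start=q0 accept=q3,q4,q5,q7,q8,q9 q0-0->q0 q0-1->q1 q1-0->q2 q1-1->q3 q2-0->q2 q2-1->q4 q3-0->q5 q3-1->q6 q4-0->q5 q4-1->q7 q5-0->q5 q5-1->q8 q6-0->q6 q6-1->q6 q7-0->q9 q7-1->q6 q8-0->q9 q8-1->q7 q9-0->q9 q9-1->q8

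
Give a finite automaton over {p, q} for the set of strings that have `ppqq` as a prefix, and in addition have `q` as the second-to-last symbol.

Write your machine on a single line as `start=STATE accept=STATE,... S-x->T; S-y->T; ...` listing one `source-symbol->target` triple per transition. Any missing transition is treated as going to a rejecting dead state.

Handle the two conditions separately and then intersect. One (6 states) tracks whether the input so far still matches the prefix `ppqq`; the other (7 states) tracks the last 2 symbols read. Each combined state is a pair, one component from each; accept when both components accept.
A 13-state machine:
          p    q  
>  s0     s1   s2 
   s1     s3   s4 
   s2     s5   s6 
   s3     s7   s8 
   s4     s5   s6 
   s5     s7   s4 
   s6     s5   s6 
   s7     s7   s4 
   s8     s5   s9 
 * s9    s10   s9 
 * s10   s11  s12 
   s11   s11  s12 
   s12   s10   s9 
(> = start, * = accepting)

start=s0; accept=s9,s10; s0-p->s1; s0-q->s2; s1-p->s3; s1-q->s4; s2-p->s5; s2-q->s6; s3-p->s7; s3-q->s8; s4-p->s5; s4-q->s6; s5-p->s7; s5-q->s4; s6-p->s5; s6-q->s6; s7-p->s7; s7-q->s4; s8-p->s5; s8-q->s9; s9-p->s10; s9-q->s9; s10-p->s11; s10-q->s12; s11-p->s11; s11-q->s12; s12-p->s10; s12-q->s9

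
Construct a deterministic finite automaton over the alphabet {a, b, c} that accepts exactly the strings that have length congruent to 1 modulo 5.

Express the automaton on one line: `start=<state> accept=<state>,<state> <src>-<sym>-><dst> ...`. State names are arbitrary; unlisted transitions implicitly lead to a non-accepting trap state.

start=q0 accept=q1 q0-a->q1 q0-b->q1 q0-c->q1 q1-a->q2 q1-b->q2 q1-c->q2 q2-a->q3 q2-b->q3 q2-c->q3 q3-a->q4 q3-b->q4 q3-c->q4 q4-a->q0 q4-b->q0 q4-c->q0

Count input length modulo 5: every symbol advances one step around the cycle q0 → q1 → q2 → q3 → q4 → q0. Accept at q1.
5 states suffice.
        a   b   c  
>  q0   q1  q1  q1 
 * q1   q2  q2  q2 
   q2   q3  q3  q3 
   q3   q4  q4  q4 
   q4   q0  q0  q0 
(> = start, * = accepting)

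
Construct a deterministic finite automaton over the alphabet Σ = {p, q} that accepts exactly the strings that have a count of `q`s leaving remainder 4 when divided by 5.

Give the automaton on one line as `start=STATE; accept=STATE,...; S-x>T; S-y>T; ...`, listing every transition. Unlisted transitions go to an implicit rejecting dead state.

Keep the running count of `q`s modulo 5: each `q` advances along the cycle A → B → C → D → E → A while other symbols loop. Accept at E.
With 5 states:
       p  q 
>  A   A  B 
   B   B  C 
   C   C  D 
   D   D  E 
 * E   E  A 
(> = start, * = accepting)

start=A; accept=E; A-p>A; A-q>B; B-p>B; B-q>C; C-p>C; C-q>D; D-p>D; D-q>E; E-p>E; E-q>A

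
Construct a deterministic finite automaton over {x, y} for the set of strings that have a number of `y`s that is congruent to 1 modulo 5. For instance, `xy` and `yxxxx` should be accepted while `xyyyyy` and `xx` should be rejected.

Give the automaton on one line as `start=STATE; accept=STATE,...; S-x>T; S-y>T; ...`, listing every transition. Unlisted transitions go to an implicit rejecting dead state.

start=s0; accept=s1; s0-x>s0; s0-y>s1; s1-x>s1; s1-y>s2; s2-x>s2; s2-y>s3; s3-x>s3; s3-y>s4; s4-x>s4; s4-y>s0

The only thing that matters is how many `y`s have appeared, reduced mod 5. Use one state per residue: s0 for 0, …, s4 for 4. Reading `y` moves to the next residue; anything else stays put. s1 is accepting.
5 states suffice.
        x   y  
>  s0   s0  s1 
 * s1   s1  s2 
   s2   s2  s3 
   s3   s3  s4 
   s4   s4  s0 
(> = start, * = accepting)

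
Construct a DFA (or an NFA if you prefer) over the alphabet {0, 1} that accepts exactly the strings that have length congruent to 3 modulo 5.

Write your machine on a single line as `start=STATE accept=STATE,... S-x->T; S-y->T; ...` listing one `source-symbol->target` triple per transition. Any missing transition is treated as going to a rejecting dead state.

start=A; accept=D; A-0->B; A-1->B; B-0->C; B-1->C; C-0->D; C-1->D; D-0->E; D-1->E; E-0->A; E-1->A

Count input length modulo 5: every symbol advances one step around the cycle A → B → C → D → E → A. Accept at D.
       0  1 
>  A   B  B 
   B   C  C 
   C   D  D 
 * D   E  E 
   E   A  A 
(> = start, * = accepting)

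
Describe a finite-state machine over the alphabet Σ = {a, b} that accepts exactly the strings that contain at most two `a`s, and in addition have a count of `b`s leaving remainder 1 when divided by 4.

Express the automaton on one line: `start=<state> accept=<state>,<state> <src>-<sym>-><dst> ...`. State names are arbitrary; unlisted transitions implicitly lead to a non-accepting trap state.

Build one automaton per condition and run them in lockstep. The first has 4 states tracking the count of `a`s, saturating at 3; the second has 4 states tracking the count of `b`s modulo 4. A product state is a pair (one from each), accepting exactly when both do.
          a    b  
>  s0     s1   s2 
   s1     s3   s4 
 * s2     s4   s5 
   s3     s6   s7 
 * s4     s7   s8 
   s5     s8   s9 
   s6     s6  s10 
 * s7    s10  s11 
   s8    s11  s12 
   s9    s12   s0 
   s10   s10  s13 
   s11   s13  s14 
   s12   s14   s1 
   s13   s13  s15 
   s14   s15   s3 
   s15   s15   s6 
(> = start, * = accepting)

start=s0 accept=s2,s4,s7 s0-a->s1 s0-b->s2 s1-a->s3 s1-b->s4 s2-a->s4 s2-b->s5 s3-a->s6 s3-b->s7 s4-a->s7 s4-b->s8 s5-a->s8 s5-b->s9 s6-a->s6 s6-b->s10 s7-a->s10 s7-b->s11 s8-a->s11 s8-b->s12 s9-a->s12 s9-b->s0 s10-a->s10 s10-b->s13 s11-a->s13 s11-b->s14 s12-a->s14 s12-b->s1 s13-a->s13 s13-b->s15 s14-a->s15 s14-b->s3 s15-a->s15 s15-b->s6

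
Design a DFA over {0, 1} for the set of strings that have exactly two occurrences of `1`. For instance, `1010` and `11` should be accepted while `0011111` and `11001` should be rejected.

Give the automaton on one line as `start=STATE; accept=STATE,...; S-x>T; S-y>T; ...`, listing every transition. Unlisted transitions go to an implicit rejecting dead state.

start=s0; accept=s2; s0-0>s0; s0-1>s1; s1-0>s1; s1-1>s2; s2-0>s2; s2-1>s3; s3-0>s3; s3-1>s3

Count `1`s, saturating at 3: states s0 through s2 mean 0 through 2 `1`s seen; s3 means more than 2. Each `1` increments (capped at s3); other symbols loop. Accept from {s2}.
4 states suffice.
        0   1  
>  s0   s0  s1 
   s1   s1  s2 
 * s2   s2  s3 
   s3   s3  s3 
(> = start, * = accepting)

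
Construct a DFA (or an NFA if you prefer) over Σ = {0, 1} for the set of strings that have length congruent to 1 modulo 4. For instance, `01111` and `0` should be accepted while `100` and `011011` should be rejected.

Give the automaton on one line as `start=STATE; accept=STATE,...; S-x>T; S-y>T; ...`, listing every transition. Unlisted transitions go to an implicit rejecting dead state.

Only the length mod 4 matters, so use a 4-cycle: from any state, every input symbol moves to the next state, wrapping q3 back to q0. Mark q1 accepting.
        0   1  
>  q0   q1  q1 
 * q1   q2  q2 
   q2   q3  q3 
   q3   q0  q0 
(> = start, * = accepting)

start=q0; accept=q1; q0-0>q1; q0-1>q1; q1-0>q2; q1-1>q2; q2-0>q3; q2-1>q3; q3-0>q0; q3-1>q0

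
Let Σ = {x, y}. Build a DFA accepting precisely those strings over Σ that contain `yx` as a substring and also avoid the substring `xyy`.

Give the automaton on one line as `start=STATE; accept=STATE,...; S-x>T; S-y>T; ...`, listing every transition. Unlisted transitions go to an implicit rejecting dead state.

start=A; accept=E,G; A-x>B; A-y>C; B-x>B; B-y>D; C-x>E; C-y>C; D-x>E; D-y>F; E-x>E; E-y>G; F-x>F; F-y>F; G-x>E; G-y>F

Handle the two conditions separately and then intersect. The first has 3 states tracking whether and how much of `yx` has been seen; the second has 4 states tracking partial matches of the forbidden pattern `xyy`. A product state is a pair (one from each), accepting exactly when both do. Equivalent product states are then merged.
A 7-state machine:
       x  y 
>  A   B  C 
   B   B  D 
   C   E  C 
   D   E  F 
 * E   E  G 
   F   F  F 
 * G   E  F 
(> = start, * = accepting)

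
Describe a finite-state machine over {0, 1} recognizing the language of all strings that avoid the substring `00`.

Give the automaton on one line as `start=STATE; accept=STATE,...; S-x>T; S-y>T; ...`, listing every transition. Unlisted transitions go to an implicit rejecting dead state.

This is the complement of 'contains `00`'. Use the same substring-matching states — q0 through q2 holding how much of `00` has just been matched — but flip the accepting set: everything except the trap q2 accepts.
        0   1  
>* q0   q1  q0 
 * q1   q2  q0 
   q2   q2  q2 
(> = start, * = accepting)

start=q0; accept=q0,q1; q0-0>q1; q0-1>q0; q1-0>q2; q1-1>q0; q2-0>q2; q2-1>q2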